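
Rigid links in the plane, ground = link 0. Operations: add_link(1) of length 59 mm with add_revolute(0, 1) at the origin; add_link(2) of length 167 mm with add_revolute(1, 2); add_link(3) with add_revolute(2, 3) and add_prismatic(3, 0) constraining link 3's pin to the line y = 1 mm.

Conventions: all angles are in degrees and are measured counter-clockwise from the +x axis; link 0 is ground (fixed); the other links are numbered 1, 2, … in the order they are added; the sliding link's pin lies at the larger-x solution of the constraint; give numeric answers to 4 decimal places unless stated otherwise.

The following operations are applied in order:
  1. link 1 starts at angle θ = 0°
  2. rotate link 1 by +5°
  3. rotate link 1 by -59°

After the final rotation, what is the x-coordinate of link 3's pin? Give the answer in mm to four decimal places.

geometry: r = 59 mm, L = 167 mm, e = 1 mm; θ starts at 0°
rotate link 1 by +5°: θ ← 0° +5° = 5°
rotate link 1 by -59°: θ ← 5° -59° = -54°
crank pin P = (r cos θ, r sin θ) = (34.679330, -47.732003)
h = r sin θ − e = -47.732003 − 1 = -48.732003
x = r cos θ + √(L² − h²) = 34.679330 + 159.731625 = 194.410955

194.4110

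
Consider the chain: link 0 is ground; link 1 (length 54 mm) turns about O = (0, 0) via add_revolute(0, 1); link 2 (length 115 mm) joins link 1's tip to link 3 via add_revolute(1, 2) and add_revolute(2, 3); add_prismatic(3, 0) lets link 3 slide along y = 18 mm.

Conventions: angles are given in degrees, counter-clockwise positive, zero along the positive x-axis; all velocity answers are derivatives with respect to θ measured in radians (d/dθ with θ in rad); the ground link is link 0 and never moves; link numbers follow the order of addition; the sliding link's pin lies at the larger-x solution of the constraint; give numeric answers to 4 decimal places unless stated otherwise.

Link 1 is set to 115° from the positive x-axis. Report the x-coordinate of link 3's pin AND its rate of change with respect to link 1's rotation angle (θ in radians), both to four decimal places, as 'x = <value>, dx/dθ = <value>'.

geometry: r = 54 mm, L = 115 mm, e = 18 mm
crank pin P = (r cos θ, r sin θ) = (-22.821386, 48.940620)
h = r sin θ − e = 48.940620 − 18 = 30.940620
x = r cos θ + √(L² − h²) = -22.821386 + 110.759550 = 87.938164
dx/dθ = −r sin θ − h·r cos θ/√(L² − h²) (θ in radians; h = 30.940620) = -42.565479

x = 87.9382, dx/dθ = -42.5655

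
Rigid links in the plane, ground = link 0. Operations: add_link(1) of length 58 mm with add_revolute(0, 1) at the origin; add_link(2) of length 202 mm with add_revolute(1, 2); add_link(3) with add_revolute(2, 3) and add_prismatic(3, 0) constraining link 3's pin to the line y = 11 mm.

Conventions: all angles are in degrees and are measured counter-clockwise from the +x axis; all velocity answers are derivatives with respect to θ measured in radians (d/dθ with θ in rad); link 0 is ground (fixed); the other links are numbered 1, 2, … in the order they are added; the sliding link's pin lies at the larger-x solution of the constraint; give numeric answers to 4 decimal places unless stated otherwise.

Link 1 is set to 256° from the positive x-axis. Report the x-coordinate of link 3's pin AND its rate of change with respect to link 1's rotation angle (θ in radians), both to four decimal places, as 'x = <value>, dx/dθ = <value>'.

geometry: r = 58 mm, L = 202 mm, e = 11 mm
crank pin P = (r cos θ, r sin θ) = (-14.031470, -56.277152)
h = r sin θ − e = -56.277152 − 11 = -67.277152
x = r cos θ + √(L² − h²) = -14.031470 + 190.467280 = 176.435810
dx/dθ = −r sin θ − h·r cos θ/√(L² − h²) (θ in radians; h = -67.277152) = 51.320934

x = 176.4358, dx/dθ = 51.3209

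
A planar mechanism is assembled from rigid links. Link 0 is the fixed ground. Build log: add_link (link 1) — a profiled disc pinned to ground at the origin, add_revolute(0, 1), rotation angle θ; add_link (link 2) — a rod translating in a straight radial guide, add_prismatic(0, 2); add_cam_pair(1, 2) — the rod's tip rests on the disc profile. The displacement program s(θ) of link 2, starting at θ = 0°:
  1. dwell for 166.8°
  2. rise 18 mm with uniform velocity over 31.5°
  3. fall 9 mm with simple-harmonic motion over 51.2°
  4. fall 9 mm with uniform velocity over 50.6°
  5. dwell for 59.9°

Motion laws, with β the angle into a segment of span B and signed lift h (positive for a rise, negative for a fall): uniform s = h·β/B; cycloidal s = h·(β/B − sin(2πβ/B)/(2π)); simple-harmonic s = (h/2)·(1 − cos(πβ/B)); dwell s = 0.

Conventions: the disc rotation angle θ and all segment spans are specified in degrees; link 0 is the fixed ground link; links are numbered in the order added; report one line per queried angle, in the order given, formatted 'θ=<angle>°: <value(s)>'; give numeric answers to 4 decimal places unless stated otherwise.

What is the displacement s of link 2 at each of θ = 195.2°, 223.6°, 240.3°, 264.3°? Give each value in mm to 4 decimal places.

seg 1 [0°–166.8°] dwell: s stays 0.0000
seg 2 [166.8°–198.3°] uniform, h=18: θ=195.2° here. β=28.4, B=31.5. 18·28.4/31.5 = 16.2286 → s = 16.2286
seg 2 [166.8°–198.3°] uniform, h=18: full span → s += 18 → s = 18.0000
seg 3 [198.3°–249.5°] simple-harmonic, h=-9: θ=223.6° here. β=25.3, B=51.2. -9/2·(1 − cos(π·0.4941)) = -4.4172 → s = 13.5828
seg 3 [198.3°–249.5°] simple-harmonic, h=-9: θ=240.3° here. β=42, B=51.2. -9/2·(1 − cos(π·0.8203)) = -8.3018 → s = 9.6982
seg 3 [198.3°–249.5°] simple-harmonic, h=-9: full span → s += -9 → s = 9.0000
seg 4 [249.5°–300.1°] uniform, h=-9: θ=264.3° here. β=14.8, B=50.6. -9·14.8/50.6 = -2.6324 → s = 6.3676

θ=195.2°: 16.2286
θ=223.6°: 13.5828
θ=240.3°: 9.6982
θ=264.3°: 6.3676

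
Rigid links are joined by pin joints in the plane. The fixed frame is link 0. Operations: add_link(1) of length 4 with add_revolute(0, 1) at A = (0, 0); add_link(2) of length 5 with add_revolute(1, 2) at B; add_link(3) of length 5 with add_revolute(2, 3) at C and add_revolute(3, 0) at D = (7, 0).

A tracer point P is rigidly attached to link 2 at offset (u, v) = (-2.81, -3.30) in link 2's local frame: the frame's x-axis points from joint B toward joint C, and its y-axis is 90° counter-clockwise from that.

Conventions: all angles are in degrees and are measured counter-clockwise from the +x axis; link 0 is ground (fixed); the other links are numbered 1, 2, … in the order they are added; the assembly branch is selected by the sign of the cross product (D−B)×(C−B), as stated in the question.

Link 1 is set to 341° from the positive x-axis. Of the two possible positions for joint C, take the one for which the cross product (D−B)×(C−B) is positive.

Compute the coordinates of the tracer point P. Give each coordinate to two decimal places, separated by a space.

A=(0,0), D=(7.00,0)
B = A + 4.00·(cos341°, sin341°) = (3.7821, -1.3023)
|BD| = 3.4714
circle(B,5.00) ∩ circle(D,5.00): a=1.7357, h=4.6891
  candidates: C₊=(3.6320,3.6955) cross=16.278; C₋=(7.1501,-4.9977) cross=-16.278
  branch + wants cross > 0 → take C=(3.6320,3.6955) (cross=16.278)
ex = (C−B)/|BC| = (-0.0300,0.9995); ey = (-0.9995,-0.0300)
P = B + -2.81·ex + -3.30·ey = (7.1649,-4.0120)

7.16 -4.01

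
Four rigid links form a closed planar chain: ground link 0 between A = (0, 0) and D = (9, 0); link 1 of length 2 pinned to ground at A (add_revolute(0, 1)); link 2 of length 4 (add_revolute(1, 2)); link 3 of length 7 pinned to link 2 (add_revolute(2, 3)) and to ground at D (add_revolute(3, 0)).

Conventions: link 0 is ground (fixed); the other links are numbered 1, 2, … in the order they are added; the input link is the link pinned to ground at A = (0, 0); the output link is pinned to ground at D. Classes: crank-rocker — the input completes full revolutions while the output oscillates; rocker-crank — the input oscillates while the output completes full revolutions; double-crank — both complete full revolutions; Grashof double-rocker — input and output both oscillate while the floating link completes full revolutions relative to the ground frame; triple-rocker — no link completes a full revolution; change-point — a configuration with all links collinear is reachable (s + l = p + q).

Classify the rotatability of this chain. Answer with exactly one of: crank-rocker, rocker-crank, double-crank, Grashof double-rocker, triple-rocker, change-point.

lengths: ground=9, input=2, coupler=4, output=7
sorted: s=2 (shortest), l=9 (longest), p+q=11
s + l = 11 vs p + q = 11
s + l = p + q → change-point (collinear configuration reachable)

change-point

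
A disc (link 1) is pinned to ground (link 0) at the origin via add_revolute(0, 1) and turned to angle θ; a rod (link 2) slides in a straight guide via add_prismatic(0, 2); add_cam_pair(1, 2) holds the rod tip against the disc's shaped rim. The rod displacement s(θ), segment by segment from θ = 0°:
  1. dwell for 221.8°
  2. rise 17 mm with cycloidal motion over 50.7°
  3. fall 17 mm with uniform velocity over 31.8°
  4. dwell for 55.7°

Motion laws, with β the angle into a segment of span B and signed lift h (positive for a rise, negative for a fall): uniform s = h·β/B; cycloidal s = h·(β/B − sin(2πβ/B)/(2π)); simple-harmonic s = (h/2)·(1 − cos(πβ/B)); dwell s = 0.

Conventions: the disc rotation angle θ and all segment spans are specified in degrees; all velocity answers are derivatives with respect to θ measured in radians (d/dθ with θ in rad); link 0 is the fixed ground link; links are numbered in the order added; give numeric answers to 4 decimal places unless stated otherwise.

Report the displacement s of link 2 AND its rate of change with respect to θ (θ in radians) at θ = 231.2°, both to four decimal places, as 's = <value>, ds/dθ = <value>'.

segment 1 (0° to 221.8°, dwell): s unchanged at 0.0000
θ = 231.2° falls in segment 2 (221.8° to 272.5°, cycloidal, h = 17): β = 231.2 − 221.8 = 9.4°, B = 50.7°; Δs = 17·(0.1854 − sin(2π·0.1854)/(2π)) = 0.6660; s = 0.0000 + 0.6660 = 0.6660
velocity in seg [221.8°–272.5°] (cycloidal), θ in radians: β = 9.4° = 0.1641 rad, B = 50.7° = 0.8849 rad; ds/dθ = (h/B)(1 − cos(2πβ/B)) = (17/0.8849)(1 − cos(2π·0.1854)) = 11.626573 mm/rad

s = 0.6660, ds/dθ = 11.6266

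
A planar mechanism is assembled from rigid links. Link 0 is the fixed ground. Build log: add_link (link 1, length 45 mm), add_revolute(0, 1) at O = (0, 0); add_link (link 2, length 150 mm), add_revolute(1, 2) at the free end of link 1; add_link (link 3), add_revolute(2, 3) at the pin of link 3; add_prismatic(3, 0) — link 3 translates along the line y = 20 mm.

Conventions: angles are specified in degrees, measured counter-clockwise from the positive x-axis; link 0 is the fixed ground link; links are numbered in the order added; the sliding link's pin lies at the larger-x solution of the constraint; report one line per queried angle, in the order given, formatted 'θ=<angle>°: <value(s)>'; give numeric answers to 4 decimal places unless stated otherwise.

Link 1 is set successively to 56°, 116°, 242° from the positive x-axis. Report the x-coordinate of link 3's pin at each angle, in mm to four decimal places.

geometry: r = 45 mm, L = 150 mm, e = 20 mm
θ=56°: crank pin P = (r cos θ, r sin θ) = (25.163681, 37.306691)
θ=56°: h = r sin θ − e = 37.306691 − 20 = 17.306691
θ=56°: x = r cos θ + √(L² − h²) = 25.163681 + 148.998250 = 174.161930
θ=116°: crank pin P = (r cos θ, r sin θ) = (-19.726702, 40.445732)
θ=116°: h = r sin θ − e = 40.445732 − 20 = 20.445732
θ=116°: x = r cos θ + √(L² − h²) = -19.726702 + 148.600041 = 128.873339
θ=242°: crank pin P = (r cos θ, r sin θ) = (-21.126220, -39.732642)
θ=242°: h = r sin θ − e = -39.732642 − 20 = -59.732642
θ=242°: x = r cos θ + √(L² − h²) = -21.126220 + 137.593646 = 116.467426

θ=56°: 174.1619
θ=116°: 128.8733
θ=242°: 116.4674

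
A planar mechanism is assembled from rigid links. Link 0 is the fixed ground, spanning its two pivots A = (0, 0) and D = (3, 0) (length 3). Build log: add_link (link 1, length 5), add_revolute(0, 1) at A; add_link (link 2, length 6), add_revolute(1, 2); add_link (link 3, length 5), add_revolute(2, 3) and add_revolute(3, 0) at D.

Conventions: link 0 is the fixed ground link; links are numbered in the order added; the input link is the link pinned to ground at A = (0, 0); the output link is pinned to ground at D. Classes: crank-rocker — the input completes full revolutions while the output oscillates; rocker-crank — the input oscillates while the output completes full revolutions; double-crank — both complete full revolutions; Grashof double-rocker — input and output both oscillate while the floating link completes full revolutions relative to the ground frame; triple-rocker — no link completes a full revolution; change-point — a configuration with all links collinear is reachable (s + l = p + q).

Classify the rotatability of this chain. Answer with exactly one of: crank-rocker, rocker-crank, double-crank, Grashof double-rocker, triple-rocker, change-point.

lengths: ground=3, input=5, coupler=6, output=5
sorted: s=3 (shortest), l=6 (longest), p+q=10
s + l = 9 vs p + q = 10
s + l < p + q (Grashof) with shortest = ground link → double-crank

double-crank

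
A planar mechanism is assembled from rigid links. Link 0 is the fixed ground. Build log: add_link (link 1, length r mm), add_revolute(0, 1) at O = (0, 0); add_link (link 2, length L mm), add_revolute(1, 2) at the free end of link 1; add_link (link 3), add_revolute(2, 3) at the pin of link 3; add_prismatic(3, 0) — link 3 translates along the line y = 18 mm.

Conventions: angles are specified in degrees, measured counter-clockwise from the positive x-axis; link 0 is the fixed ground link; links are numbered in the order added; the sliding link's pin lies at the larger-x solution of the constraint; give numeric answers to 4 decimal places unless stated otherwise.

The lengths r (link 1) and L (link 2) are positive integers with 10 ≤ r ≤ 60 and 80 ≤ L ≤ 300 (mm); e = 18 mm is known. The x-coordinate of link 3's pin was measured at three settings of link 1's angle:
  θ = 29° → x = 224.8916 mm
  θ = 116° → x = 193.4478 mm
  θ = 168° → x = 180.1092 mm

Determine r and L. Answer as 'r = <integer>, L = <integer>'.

constraint per measurement: (x − r cos θ)² + (r sin θ − e)² = L²
subtracting the θ₁ and θ₂ equations cancels the r² and L² terms:
r = (x₁² − x₂²) / (2[(x₁cos θ₁ + e sin θ₁) − (x₂cos θ₂ + e sin θ₂)]) = 24.0001 → r = 24
L² = (x₁ − r cos θ₁)² + (r sin θ₁ − e)² = 41616.0142 → L = 204.0000 → L = 204
check at θ₃=168°: x = 180.1092 (printed 180.1092) ✓

r = 24, L = 204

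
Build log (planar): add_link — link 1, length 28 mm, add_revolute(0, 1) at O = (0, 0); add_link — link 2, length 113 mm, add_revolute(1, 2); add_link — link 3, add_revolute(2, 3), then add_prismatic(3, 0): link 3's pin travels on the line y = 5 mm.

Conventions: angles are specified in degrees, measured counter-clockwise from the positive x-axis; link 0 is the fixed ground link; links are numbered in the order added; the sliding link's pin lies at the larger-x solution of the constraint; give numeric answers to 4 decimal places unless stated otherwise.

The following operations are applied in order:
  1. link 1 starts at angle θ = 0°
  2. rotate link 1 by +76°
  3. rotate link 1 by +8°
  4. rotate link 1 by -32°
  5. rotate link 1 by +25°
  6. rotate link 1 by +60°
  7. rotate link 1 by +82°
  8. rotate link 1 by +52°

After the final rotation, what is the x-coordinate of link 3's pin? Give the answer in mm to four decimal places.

geometry: r = 28 mm, L = 113 mm, e = 5 mm; θ starts at 0°
rotate link 1 by +76°: θ ← 0° +76° = 76°
rotate link 1 by +8°: θ ← 76° +8° = 84°
rotate link 1 by -32°: θ ← 84° -32° = 52°
rotate link 1 by +25°: θ ← 52° +25° = 77°
rotate link 1 by +60°: θ ← 77° +60° = 137°
rotate link 1 by +82°: θ ← 137° +82° = 219°
rotate link 1 by +52°: θ ← 219° +52° = 271°
crank pin P = (r cos θ, r sin θ) = (0.488667, -27.995735)
h = r sin θ − e = -27.995735 − 5 = -32.995735
x = r cos θ + √(L² − h²) = 0.488667 + 108.075351 = 108.564018

108.5640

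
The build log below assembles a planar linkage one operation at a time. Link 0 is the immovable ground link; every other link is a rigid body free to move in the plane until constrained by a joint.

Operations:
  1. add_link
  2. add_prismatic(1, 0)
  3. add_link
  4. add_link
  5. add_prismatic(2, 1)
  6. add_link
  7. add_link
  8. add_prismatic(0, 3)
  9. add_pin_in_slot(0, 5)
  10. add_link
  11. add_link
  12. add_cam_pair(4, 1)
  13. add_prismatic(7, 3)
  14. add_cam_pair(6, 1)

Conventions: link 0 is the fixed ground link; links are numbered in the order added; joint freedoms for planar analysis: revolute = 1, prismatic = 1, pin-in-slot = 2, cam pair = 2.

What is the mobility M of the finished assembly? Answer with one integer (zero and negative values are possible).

link 0 = ground. State L|J1|J2 = 1|0|0
+link1  2|0|0
P(1,0) f=1→J1  2|1|0
+link2  3|1|0
+link3  4|1|0
P(2,1) f=1→J1  4|2|0
+link4  5|2|0
+link5  6|2|0
P(0,3) f=1→J1  6|3|0
PS(0,5) f=2→J2  6|3|1
+link6  7|3|1
+link7  8|3|1
C(4,1) f=2→J2  8|3|2
P(7,3) f=1→J1  8|4|2
C(6,1) f=2→J2  8|4|3
M = 3(8−1)−2·4−3 = 21−8−3 = 10

M = 10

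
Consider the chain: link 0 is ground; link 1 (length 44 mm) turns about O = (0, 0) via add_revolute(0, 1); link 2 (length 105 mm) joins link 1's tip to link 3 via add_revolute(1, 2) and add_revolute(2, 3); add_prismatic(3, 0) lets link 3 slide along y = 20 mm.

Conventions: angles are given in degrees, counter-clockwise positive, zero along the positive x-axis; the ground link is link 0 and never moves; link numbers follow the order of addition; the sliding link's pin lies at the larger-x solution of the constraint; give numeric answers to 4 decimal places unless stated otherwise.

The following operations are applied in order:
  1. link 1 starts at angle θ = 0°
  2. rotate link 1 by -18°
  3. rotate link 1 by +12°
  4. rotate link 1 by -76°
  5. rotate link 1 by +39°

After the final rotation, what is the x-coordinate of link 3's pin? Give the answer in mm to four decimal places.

geometry: r = 44 mm, L = 105 mm, e = 20 mm; θ starts at 0°
rotate link 1 by -18°: θ ← 0° -18° = -18°
rotate link 1 by +12°: θ ← -18° +12° = -6°
rotate link 1 by -76°: θ ← -6° -76° = -82°
rotate link 1 by +39°: θ ← -82° +39° = -43°
crank pin P = (r cos θ, r sin θ) = (32.179563, -30.007928)
h = r sin θ − e = -30.007928 − 20 = -50.007928
x = r cos θ + √(L² − h²) = 32.179563 + 92.326633 = 124.506196

124.5062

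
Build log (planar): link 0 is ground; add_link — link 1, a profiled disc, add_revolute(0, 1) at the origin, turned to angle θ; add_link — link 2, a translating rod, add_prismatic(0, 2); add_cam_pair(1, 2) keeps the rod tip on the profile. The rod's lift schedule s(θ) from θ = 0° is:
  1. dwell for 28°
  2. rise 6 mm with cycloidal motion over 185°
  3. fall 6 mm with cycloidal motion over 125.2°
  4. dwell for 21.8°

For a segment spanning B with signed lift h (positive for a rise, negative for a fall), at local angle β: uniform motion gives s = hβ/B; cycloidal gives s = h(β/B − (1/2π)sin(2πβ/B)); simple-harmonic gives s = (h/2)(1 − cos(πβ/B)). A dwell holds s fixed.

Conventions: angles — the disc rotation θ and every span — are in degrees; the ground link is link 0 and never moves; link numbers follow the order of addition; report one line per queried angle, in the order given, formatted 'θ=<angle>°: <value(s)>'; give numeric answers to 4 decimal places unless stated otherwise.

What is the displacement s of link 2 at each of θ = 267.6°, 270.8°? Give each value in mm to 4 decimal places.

seg 1 [0°–28°] dwell: s stays 0.0000
seg 2 [28°–213°] cycloidal, h=6: full span → s += 6 → s = 6.0000
seg 3 [213°–338.2°] cycloidal, h=-6: θ=267.6° here. β=54.6, B=125.2. -6·(0.4361 − sin(2π·0.4361)/(2π)) = -2.2434 → s = 3.7566
seg 3 [213°–338.2°] cycloidal, h=-6: θ=270.8° here. β=57.8, B=125.2. -6·(0.4617 − sin(2π·0.4617)/(2π)) = -2.5422 → s = 3.4578

θ=267.6°: 3.7566
θ=270.8°: 3.4578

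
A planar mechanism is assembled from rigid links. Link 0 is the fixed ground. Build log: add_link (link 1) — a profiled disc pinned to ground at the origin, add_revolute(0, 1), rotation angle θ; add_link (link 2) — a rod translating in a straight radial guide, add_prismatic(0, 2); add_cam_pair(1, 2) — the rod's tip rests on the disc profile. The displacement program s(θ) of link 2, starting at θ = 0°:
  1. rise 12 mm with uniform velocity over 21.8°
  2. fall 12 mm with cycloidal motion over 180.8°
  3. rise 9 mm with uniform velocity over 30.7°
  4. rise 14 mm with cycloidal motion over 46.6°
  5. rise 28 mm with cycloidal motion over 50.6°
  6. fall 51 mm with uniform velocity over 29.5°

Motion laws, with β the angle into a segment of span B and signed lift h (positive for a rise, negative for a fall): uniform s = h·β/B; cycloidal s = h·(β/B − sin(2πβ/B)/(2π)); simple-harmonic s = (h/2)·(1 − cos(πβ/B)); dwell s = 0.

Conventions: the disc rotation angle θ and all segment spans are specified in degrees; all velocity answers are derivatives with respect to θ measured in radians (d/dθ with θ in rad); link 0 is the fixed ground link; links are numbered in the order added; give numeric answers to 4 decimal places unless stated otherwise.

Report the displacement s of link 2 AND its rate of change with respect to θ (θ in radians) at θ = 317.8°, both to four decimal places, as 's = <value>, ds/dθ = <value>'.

seg 1 [0°–21.8°] uniform, h=12: full span → s += 12 → s = 12.0000
seg 2 [21.8°–202.6°] cycloidal, h=-12: full span → s += -12 → s = 0.0000
seg 3 [202.6°–233.3°] uniform, h=9: full span → s += 9 → s = 9.0000
seg 4 [233.3°–279.9°] cycloidal, h=14: full span → s += 14 → s = 23.0000
seg 5 [279.9°–330.5°] cycloidal, h=28: θ=317.8° here. β=37.9, B=50.6. 28·(0.7490 − sin(2π·0.7490)/(2π)) = 25.4286 → s = 48.4286
velocity in seg [279.9°–330.5°] (cycloidal), θ in radians: β = 37.9° = 0.6615 rad, B = 50.6° = 0.8831 rad; ds/dθ = (h/B)(1 − cos(2πβ/B)) = (28/0.8831)(1 − cos(2π·0.7490)) = 31.902020 mm/rad

s = 48.4286, ds/dθ = 31.9020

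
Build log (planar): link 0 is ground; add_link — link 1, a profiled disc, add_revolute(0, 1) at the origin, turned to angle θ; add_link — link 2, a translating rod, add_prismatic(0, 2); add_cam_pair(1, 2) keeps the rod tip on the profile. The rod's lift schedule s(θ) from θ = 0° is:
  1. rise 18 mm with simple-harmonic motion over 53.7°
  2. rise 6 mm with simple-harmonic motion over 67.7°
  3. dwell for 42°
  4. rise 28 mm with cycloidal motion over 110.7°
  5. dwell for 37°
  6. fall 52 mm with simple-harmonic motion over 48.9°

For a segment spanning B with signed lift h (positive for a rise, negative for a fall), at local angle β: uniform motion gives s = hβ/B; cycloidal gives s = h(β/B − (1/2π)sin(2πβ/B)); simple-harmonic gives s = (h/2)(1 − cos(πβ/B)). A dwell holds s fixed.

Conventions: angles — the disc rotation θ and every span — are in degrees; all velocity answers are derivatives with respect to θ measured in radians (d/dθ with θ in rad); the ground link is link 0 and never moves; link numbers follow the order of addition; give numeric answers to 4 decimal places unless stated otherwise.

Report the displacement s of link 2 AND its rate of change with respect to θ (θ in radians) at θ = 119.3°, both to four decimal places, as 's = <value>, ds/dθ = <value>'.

seg 1 [0°–53.7°] simple-harmonic, h=18: full span → s += 18 → s = 18.0000
seg 2 [53.7°–121.4°] simple-harmonic, h=6: θ=119.3° here. β=65.6, B=67.7. 6/2·(1 − cos(π·0.9690)) = 5.9858 → s = 23.9858
velocity in seg [53.7°–121.4°] (simple-harmonic), θ in radians: β = 65.6° = 1.1449 rad, B = 67.7° = 1.1816 rad; ds/dθ = (πh/(2B)) sin(πβ/B) = (π·6/(2·1.1816)) sin(π·0.9690) = 0.776065 mm/rad

s = 23.9858, ds/dθ = 0.7761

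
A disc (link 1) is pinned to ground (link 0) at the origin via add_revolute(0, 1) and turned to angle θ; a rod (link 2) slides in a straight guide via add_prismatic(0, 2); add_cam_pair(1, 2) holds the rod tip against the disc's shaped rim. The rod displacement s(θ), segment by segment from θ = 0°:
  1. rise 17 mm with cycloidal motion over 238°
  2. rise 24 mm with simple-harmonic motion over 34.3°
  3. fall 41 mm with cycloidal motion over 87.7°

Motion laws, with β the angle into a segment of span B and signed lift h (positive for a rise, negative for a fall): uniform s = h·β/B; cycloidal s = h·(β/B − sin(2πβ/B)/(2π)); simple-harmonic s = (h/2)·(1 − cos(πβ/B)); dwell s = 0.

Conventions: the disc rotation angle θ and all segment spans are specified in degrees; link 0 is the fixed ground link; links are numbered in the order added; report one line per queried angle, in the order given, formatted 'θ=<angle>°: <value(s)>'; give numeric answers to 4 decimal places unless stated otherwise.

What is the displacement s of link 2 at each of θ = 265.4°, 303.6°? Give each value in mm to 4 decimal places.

segment 1 (0° to 238°, cycloidal, h = 17) is passed completely: s = 0.0000 + (17) = 17.0000
θ = 265.4° falls in segment 2 (238° to 272.3°, simple-harmonic, h = 24): β = 265.4 − 238 = 27.4°, B = 34.3°; Δs = 24/2·(1 − cos(π·0.7988)) = 21.6823; s = 17.0000 + 21.6823 = 38.6823
segment 2 (238° to 272.3°, simple-harmonic, h = 24) is passed completely: s = 17.0000 + (24) = 41.0000
θ = 303.6° falls in segment 3 (272.3° to 360°, cycloidal, h = -41): β = 303.6 − 272.3 = 31.3°, B = 87.7°; Δs = -41·(0.3569 − sin(2π·0.3569)/(2π)) = -9.5249; s = 41.0000 − 9.5249 = 31.4751

θ=265.4°: 38.6823
θ=303.6°: 31.4751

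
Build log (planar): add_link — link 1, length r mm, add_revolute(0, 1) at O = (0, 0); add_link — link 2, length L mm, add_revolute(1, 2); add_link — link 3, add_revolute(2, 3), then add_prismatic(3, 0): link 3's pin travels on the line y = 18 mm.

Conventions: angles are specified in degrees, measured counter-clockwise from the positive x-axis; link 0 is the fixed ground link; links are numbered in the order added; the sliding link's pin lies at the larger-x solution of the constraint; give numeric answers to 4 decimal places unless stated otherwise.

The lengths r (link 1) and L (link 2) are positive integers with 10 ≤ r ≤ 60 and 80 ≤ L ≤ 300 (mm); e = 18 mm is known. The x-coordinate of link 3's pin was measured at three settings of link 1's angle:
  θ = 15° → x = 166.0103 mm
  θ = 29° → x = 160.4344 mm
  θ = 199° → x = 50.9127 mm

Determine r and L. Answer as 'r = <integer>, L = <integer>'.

constraint per measurement: (x − r cos θ)² + (r sin θ − e)² = L²
subtracting the θ₁ and θ₂ equations cancels the r² and L² terms:
r = (x₁² − x₂²) / (2[(x₁cos θ₁ + e sin θ₁) − (x₂cos θ₂ + e sin θ₂)]) = 57.0005 → r = 57
L² = (x₁ − r cos θ₁)² + (r sin θ₁ − e)² = 12321.0085 → L = 111.0000 → L = 111
check at θ₃=199°: x = 50.9127 (printed 50.9127) ✓

r = 57, L = 111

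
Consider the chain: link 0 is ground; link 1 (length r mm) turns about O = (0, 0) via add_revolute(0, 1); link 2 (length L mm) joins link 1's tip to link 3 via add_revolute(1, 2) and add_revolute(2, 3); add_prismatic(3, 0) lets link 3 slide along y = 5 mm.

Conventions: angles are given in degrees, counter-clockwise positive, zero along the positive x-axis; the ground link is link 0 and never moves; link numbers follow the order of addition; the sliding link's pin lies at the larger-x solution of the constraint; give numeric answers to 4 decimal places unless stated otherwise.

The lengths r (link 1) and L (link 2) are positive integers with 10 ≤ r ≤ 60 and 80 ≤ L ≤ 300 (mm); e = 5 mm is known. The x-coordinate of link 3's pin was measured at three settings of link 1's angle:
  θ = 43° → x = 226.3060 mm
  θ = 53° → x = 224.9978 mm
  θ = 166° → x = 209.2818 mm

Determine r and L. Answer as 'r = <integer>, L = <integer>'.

constraint per measurement: (x − r cos θ)² + (r sin θ − e)² = L²
subtracting the θ₁ and θ₂ equations cancels the r² and L² terms:
r = (x₁² − x₂²) / (2[(x₁cos θ₁ + e sin θ₁) − (x₂cos θ₂ + e sin θ₂)]) = 10.0001 → r = 10
L² = (x₁ − r cos θ₁)² + (r sin θ₁ − e)² = 47961.0112 → L = 219.0000 → L = 219
check at θ₃=166°: x = 209.2818 (printed 209.2818) ✓

r = 10, L = 219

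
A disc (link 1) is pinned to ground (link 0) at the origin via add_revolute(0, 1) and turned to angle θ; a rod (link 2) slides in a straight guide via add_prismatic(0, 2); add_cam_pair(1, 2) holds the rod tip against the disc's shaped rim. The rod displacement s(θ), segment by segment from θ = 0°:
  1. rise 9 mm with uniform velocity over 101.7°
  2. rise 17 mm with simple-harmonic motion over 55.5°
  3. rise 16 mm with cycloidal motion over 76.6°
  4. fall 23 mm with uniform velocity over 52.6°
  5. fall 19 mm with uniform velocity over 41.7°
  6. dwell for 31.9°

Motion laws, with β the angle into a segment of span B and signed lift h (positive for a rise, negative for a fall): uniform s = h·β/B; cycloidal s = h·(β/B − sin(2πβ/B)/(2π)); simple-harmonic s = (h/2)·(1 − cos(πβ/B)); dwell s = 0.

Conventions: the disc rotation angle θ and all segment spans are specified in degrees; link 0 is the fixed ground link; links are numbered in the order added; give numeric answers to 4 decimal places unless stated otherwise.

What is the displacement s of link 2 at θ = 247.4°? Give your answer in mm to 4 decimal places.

segment 1 (0° to 101.7°, uniform, h = 9) is passed completely: s = 0.0000 + (9) = 9.0000
segment 2 (101.7° to 157.2°, simple-harmonic, h = 17) is passed completely: s = 9.0000 + (17) = 26.0000
segment 3 (157.2° to 233.8°, cycloidal, h = 16) is passed completely: s = 26.0000 + (16) = 42.0000
θ = 247.4° falls in segment 4 (233.8° to 286.4°, uniform, h = -23): β = 247.4 − 233.8 = 13.6°, B = 52.6°; Δs = -23·13.6/52.6 = -5.9468; s = 42.0000 − 5.9468 = 36.0532

36.0532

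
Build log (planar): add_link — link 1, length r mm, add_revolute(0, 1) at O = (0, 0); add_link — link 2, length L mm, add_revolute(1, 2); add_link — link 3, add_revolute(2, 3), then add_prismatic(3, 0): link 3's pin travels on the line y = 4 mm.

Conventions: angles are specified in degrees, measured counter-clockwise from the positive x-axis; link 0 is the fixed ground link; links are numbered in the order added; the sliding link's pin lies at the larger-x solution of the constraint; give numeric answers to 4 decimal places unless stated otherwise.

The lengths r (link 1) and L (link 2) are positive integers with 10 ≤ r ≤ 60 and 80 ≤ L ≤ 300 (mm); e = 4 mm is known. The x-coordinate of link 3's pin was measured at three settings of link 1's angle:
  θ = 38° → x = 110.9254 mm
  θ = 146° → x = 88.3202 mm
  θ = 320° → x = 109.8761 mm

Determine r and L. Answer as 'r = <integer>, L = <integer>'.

constraint per measurement: (x − r cos θ)² + (r sin θ − e)² = L²
subtracting the θ₁ and θ₂ equations cancels the r² and L² terms:
r = (x₁² − x₂²) / (2[(x₁cos θ₁ + e sin θ₁) − (x₂cos θ₂ + e sin θ₂)]) = 14.0000 → r = 14
L² = (x₁ − r cos θ₁)² + (r sin θ₁ − e)² = 9999.9989 → L = 100.0000 → L = 100
check at θ₃=320°: x = 109.8761 (printed 109.8761) ✓

r = 14, L = 100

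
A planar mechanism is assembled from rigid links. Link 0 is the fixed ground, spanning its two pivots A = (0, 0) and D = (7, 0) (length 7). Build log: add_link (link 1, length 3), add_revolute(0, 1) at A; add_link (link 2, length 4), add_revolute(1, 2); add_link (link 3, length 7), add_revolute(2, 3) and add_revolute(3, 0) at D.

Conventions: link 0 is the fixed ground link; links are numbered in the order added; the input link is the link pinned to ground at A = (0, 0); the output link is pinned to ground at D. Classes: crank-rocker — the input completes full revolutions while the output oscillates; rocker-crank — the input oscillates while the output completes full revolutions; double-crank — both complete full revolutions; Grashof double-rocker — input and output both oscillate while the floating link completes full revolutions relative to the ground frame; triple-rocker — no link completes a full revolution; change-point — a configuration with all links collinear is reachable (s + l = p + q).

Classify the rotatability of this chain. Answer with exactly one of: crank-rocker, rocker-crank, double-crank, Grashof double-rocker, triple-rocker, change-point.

lengths: ground=7, input=3, coupler=4, output=7
sorted: s=3 (shortest), l=7 (longest), p+q=11
s + l = 10 vs p + q = 11
s + l < p + q (Grashof) with shortest = input link → crank-rocker

crank-rocker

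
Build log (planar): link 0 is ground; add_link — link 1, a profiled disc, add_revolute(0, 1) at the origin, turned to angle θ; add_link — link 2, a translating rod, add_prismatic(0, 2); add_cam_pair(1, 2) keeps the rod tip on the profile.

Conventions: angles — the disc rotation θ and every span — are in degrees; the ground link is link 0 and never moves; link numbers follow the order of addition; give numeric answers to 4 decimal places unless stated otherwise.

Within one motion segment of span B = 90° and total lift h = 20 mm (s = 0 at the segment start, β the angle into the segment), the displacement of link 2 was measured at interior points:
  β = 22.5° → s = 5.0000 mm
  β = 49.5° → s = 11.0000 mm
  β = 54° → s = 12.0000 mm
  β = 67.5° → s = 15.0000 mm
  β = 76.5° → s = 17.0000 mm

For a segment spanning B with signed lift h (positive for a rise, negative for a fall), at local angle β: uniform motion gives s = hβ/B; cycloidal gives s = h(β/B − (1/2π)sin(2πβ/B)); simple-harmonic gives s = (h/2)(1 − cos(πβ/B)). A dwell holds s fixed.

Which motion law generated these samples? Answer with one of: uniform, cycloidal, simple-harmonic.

candidates at β/B = r: uniform s = h·r (linear in β); cycloidal s = h·(r − sin(2πr)/(2π)); simple-harmonic s = (h/2)(1 − cos(πr))
β=22.5°: printed 5.0000 | uniform 5.0000, cycloidal 1.8169, simple-harmonic 2.9289
β=49.5°: printed 11.0000 | uniform 11.0000, cycloidal 11.9836, simple-harmonic 11.5643
β=54°: printed 12.0000 | uniform 12.0000, cycloidal 13.8710, simple-harmonic 13.0902
β=67.5°: printed 15.0000 | uniform 15.0000, cycloidal 18.1831, simple-harmonic 17.0711
β=76.5°: printed 17.0000 | uniform 17.0000, cycloidal 19.5752, simple-harmonic 18.9101
only one law matches every sample → uniform

uniform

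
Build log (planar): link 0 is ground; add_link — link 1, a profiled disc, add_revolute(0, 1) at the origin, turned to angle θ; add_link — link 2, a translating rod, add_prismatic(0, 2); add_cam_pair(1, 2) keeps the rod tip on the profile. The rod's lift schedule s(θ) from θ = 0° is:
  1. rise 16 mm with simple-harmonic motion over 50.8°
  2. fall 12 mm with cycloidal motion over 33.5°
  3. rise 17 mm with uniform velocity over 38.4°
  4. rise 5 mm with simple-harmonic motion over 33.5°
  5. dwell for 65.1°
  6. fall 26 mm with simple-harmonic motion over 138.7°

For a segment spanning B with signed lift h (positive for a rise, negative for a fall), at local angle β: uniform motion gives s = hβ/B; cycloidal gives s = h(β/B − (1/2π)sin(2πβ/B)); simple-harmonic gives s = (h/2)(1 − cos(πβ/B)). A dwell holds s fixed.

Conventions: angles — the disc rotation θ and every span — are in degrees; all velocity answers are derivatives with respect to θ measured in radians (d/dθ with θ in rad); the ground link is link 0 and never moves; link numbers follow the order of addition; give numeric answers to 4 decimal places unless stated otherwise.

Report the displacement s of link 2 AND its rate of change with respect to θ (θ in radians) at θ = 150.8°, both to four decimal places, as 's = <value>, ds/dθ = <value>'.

seg 1 [0°–50.8°] simple-harmonic, h=16: full span → s += 16 → s = 16.0000
seg 2 [50.8°–84.3°] cycloidal, h=-12: full span → s += -12 → s = 4.0000
seg 3 [84.3°–122.7°] uniform, h=17: full span → s += 17 → s = 21.0000
seg 4 [122.7°–156.2°] simple-harmonic, h=5: θ=150.8° here. β=28.1, B=33.5. 5/2·(1 − cos(π·0.8388)) = 4.6862 → s = 25.6862
velocity in seg [122.7°–156.2°] (simple-harmonic), θ in radians: β = 28.1° = 0.4904 rad, B = 33.5° = 0.5847 rad; ds/dθ = (πh/(2B)) sin(πβ/B) = (π·5/(2·0.5847)) sin(π·0.8388) = 6.515428 mm/rad

s = 25.6862, ds/dθ = 6.5154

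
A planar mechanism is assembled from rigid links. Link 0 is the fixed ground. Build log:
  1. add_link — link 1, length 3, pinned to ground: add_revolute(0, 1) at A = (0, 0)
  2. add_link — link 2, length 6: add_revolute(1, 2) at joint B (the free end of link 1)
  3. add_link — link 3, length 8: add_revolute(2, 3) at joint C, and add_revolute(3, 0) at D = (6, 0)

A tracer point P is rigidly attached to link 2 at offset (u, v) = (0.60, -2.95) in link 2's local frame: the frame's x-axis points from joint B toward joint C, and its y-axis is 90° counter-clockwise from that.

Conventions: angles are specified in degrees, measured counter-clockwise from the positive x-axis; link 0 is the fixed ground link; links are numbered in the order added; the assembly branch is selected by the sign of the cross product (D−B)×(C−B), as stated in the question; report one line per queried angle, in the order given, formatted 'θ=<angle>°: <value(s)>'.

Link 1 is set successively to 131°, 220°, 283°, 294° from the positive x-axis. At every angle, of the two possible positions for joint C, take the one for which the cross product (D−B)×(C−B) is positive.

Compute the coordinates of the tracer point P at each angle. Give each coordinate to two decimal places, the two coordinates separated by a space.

A=(0,0), D=(6.00,0)
θ=131°: B = A + 3.00·(cos131°, sin131°) = (-1.9682, 2.2641)
θ=131°: |BD| = 8.2836
θ=131°: circle(B,6.00) ∩ circle(D,8.00): a=2.4517, h=5.4762
θ=131°:   candidates: C₊=(1.8870,6.8617) cross=45.363; C₋=(-1.1066,-3.6737) cross=-45.363
θ=131°:   branch + wants cross > 0 → take C=(1.8870,6.8617) (cross=45.363)
θ=131°: ex = (C−B)/|BC| = (0.6425,0.7663); ey = (-0.7663,0.6425)
θ=131°: P = B + 0.60·ex + -2.95·ey = (0.6778,0.8284)
θ=220°: B = A + 3.00·(cos220°, sin220°) = (-2.2981, -1.9284)
θ=220°: |BD| = 8.5192
θ=220°: circle(B,6.00) ∩ circle(D,8.00): a=2.6163, h=5.3995
θ=220°:   candidates: C₊=(-0.9720,3.9232) cross=46.000; C₋=(1.4725,-6.5956) cross=-46.000
θ=220°:   branch + wants cross > 0 → take C=(-0.9720,3.9232) (cross=46.000)
θ=220°: ex = (C−B)/|BC| = (0.2210,0.9753); ey = (-0.9753,0.2210)
θ=220°: P = B + 0.60·ex + -2.95·ey = (0.7115,-1.9952)
θ=283°: B = A + 3.00·(cos283°, sin283°) = (0.6749, -2.9231)
θ=283°: |BD| = 6.0747
θ=283°: circle(B,6.00) ∩ circle(D,8.00): a=0.7327, h=5.9551
θ=283°:   candidates: C₊=(-1.5484,2.6498) cross=36.175; C₋=(4.1827,-7.7909) cross=-36.175
θ=283°:   branch + wants cross > 0 → take C=(-1.5484,2.6498) (cross=36.175)
θ=283°: ex = (C−B)/|BC| = (-0.3705,0.9288); ey = (-0.9288,-0.3705)
θ=283°: P = B + 0.60·ex + -2.95·ey = (3.1925,-1.2727)
θ=294°: B = A + 3.00·(cos294°, sin294°) = (1.2202, -2.7406)
θ=294°: |BD| = 5.5098
θ=294°: circle(B,6.00) ∩ circle(D,8.00): a=0.2139, h=5.9962
θ=294°:   candidates: C₊=(-1.5768,2.5675) cross=33.038; C₋=(4.3884,-7.8360) cross=-33.038
θ=294°:   branch + wants cross > 0 → take C=(-1.5768,2.5675) (cross=33.038)
θ=294°: ex = (C−B)/|BC| = (-0.4662,0.8847); ey = (-0.8847,-0.4662)
θ=294°: P = B + 0.60·ex + -2.95·ey = (3.5504,-0.8346)

θ=131°: 0.68 0.83
θ=220°: 0.71 -2.00
θ=283°: 3.19 -1.27
θ=294°: 3.55 -0.83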